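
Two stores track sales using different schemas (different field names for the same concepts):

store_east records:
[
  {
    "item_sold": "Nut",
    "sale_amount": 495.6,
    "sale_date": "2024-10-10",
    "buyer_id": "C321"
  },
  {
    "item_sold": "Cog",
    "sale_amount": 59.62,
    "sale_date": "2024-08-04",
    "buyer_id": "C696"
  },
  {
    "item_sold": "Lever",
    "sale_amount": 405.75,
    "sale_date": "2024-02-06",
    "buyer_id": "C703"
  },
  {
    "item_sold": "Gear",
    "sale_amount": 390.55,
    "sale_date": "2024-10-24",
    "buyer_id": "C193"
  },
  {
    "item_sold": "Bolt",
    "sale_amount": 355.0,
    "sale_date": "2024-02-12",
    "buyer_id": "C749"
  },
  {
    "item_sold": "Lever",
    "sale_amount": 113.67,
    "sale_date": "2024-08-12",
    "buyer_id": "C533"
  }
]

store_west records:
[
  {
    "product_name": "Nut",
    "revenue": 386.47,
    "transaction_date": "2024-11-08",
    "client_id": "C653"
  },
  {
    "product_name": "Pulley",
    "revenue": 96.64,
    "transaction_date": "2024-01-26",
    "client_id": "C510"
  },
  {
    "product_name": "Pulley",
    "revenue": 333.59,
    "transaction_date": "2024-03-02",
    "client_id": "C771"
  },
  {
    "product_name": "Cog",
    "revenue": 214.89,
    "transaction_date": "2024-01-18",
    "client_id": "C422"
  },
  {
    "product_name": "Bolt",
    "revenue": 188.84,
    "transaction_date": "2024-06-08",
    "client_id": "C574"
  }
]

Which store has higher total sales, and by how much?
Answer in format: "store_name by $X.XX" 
store_east by $599.76

Schema mapping: "sale_amount" (store_east) = "revenue" (store_west) = sale amount

Total for store_east: 1820.19
Total for store_west: 1220.43

Difference: |1820.19 - 1220.43| = 599.76
store_east has higher sales by $599.76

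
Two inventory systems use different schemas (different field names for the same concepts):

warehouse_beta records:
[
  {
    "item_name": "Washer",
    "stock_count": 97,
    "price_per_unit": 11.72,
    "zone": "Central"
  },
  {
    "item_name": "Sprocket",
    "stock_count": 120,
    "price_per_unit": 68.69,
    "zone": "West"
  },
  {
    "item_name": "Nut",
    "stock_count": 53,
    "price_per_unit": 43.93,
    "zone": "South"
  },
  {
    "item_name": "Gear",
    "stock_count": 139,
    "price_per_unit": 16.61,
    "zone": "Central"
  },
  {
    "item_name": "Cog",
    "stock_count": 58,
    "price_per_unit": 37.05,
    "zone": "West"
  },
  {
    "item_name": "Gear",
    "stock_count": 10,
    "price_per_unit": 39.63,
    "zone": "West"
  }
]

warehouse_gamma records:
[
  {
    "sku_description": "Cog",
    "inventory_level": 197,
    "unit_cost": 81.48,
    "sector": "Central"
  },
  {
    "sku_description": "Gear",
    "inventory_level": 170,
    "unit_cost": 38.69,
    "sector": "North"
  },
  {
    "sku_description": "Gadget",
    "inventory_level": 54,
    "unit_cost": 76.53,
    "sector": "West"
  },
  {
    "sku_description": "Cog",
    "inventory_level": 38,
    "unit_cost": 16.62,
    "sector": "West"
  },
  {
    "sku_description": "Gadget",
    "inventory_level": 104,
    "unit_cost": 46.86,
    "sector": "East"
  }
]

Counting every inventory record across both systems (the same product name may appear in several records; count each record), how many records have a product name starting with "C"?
3

Schema mapping: "item_name" (warehouse_beta) = "sku_description" (warehouse_gamma) = product name

Records with product name starting with "C" in warehouse_beta: 1
Records with product name starting with "C" in warehouse_gamma: 2

Total: 1 + 2 = 3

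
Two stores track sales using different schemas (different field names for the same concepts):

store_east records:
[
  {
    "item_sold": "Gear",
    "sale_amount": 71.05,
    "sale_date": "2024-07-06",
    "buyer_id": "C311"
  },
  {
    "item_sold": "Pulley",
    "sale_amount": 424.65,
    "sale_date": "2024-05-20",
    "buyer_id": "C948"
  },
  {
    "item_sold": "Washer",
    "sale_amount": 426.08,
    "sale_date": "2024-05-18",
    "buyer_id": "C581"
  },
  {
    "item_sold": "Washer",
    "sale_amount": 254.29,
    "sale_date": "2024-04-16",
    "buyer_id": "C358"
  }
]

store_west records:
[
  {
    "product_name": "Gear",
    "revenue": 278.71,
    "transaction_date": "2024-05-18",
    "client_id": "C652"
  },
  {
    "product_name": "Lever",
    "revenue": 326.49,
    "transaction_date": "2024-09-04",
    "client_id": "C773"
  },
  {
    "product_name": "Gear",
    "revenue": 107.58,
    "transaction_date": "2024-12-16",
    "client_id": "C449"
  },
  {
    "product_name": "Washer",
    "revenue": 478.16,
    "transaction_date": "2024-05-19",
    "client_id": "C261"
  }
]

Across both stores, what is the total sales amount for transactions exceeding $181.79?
2188.38

Schema mapping: "sale_amount" (store_east) = "revenue" (store_west) = sale amount

Sum of sales > $181.79 in store_east: 1105.02
Sum of sales > $181.79 in store_west: 1083.36

Total: 1105.02 + 1083.36 = 2188.38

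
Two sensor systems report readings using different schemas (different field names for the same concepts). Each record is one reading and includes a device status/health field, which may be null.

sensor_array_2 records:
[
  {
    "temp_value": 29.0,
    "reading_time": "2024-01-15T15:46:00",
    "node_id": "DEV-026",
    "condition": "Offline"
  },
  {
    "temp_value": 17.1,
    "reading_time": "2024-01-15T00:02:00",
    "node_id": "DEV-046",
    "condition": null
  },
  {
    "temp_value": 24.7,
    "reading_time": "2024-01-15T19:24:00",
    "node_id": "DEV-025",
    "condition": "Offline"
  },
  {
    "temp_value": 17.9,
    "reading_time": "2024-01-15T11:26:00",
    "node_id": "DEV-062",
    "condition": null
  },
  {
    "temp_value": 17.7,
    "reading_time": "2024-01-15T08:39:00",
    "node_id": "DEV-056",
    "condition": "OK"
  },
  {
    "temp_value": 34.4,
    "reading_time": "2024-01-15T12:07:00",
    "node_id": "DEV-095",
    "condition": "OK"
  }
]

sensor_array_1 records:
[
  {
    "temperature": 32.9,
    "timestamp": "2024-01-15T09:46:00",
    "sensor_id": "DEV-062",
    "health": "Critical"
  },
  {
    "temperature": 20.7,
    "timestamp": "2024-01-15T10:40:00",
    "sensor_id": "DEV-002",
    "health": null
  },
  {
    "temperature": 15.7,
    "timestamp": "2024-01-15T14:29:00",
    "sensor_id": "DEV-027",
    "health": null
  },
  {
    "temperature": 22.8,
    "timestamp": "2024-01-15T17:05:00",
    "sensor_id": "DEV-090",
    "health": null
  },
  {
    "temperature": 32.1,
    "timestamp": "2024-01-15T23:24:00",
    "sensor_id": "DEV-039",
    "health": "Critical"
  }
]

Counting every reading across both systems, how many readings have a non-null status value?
6

Schema mapping: "condition" (sensor_array_2) = "health" (sensor_array_1) = status

Non-null in sensor_array_2: 4
Non-null in sensor_array_1: 2

Total non-null: 4 + 2 = 6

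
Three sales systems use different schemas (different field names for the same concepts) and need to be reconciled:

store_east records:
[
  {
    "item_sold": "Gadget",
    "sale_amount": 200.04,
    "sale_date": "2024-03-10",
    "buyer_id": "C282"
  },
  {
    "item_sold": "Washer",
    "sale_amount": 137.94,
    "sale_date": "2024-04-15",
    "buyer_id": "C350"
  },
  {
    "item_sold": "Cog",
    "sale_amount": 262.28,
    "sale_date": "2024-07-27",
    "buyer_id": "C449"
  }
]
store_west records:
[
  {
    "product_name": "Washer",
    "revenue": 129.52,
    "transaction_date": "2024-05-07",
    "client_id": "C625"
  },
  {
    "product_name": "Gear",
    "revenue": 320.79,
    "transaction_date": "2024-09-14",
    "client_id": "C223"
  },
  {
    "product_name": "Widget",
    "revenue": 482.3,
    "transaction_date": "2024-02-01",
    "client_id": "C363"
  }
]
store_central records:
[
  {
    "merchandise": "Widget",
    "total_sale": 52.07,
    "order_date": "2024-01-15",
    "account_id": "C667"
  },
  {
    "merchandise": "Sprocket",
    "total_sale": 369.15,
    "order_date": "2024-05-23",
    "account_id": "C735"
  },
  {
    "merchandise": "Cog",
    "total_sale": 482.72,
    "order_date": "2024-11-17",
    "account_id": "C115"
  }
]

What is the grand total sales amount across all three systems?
2436.81

Schema reconciliation - all amount fields map to sale amount:

store_east (sale_amount): 600.26
store_west (revenue): 932.61
store_central (total_sale): 903.94

Grand total: 2436.81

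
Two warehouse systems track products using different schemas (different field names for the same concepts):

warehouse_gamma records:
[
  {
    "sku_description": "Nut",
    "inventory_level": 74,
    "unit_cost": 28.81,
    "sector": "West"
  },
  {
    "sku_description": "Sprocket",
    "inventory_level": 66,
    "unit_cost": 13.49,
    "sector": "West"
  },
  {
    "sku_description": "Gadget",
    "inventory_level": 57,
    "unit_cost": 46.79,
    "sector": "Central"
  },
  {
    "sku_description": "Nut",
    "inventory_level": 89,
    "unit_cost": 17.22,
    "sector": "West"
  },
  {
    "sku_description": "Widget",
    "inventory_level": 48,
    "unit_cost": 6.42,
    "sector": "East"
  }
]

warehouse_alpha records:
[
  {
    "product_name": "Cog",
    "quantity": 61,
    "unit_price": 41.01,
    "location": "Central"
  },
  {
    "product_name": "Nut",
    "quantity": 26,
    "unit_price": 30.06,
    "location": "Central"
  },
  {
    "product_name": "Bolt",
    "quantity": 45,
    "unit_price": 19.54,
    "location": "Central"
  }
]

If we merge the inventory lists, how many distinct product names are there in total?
6

Schema mapping: "sku_description" (warehouse_gamma) = "product_name" (warehouse_alpha) = product name

Products in warehouse_gamma: ['Gadget', 'Nut', 'Sprocket', 'Widget']
Products in warehouse_alpha: ['Bolt', 'Cog', 'Nut']

Union (unique products): ['Bolt', 'Cog', 'Gadget', 'Nut', 'Sprocket', 'Widget']
Count: 6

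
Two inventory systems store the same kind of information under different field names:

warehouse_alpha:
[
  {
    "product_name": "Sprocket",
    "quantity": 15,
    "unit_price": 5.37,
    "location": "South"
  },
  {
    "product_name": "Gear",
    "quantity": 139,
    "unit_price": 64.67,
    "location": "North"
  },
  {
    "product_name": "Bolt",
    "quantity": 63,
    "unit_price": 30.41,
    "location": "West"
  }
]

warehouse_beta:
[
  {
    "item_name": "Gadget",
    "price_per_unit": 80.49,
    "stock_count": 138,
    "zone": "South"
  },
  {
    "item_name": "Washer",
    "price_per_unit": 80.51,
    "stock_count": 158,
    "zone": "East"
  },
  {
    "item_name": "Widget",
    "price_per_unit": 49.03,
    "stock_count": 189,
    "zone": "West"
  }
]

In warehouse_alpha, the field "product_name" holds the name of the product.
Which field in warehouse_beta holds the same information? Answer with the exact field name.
item_name

In warehouse_alpha, "product_name" holds the name of the product.
The fields in warehouse_beta are: "item_name", "price_per_unit", "stock_count", "zone".
"item_name" is the match: the name refers to the same concept and its values are product-name strings (e.g. 'Gadget', 'Washer').
The other fields ("price_per_unit", "stock_count", "zone") hold different kinds of data.

So "product_name" in warehouse_alpha corresponds to "item_name" in warehouse_beta.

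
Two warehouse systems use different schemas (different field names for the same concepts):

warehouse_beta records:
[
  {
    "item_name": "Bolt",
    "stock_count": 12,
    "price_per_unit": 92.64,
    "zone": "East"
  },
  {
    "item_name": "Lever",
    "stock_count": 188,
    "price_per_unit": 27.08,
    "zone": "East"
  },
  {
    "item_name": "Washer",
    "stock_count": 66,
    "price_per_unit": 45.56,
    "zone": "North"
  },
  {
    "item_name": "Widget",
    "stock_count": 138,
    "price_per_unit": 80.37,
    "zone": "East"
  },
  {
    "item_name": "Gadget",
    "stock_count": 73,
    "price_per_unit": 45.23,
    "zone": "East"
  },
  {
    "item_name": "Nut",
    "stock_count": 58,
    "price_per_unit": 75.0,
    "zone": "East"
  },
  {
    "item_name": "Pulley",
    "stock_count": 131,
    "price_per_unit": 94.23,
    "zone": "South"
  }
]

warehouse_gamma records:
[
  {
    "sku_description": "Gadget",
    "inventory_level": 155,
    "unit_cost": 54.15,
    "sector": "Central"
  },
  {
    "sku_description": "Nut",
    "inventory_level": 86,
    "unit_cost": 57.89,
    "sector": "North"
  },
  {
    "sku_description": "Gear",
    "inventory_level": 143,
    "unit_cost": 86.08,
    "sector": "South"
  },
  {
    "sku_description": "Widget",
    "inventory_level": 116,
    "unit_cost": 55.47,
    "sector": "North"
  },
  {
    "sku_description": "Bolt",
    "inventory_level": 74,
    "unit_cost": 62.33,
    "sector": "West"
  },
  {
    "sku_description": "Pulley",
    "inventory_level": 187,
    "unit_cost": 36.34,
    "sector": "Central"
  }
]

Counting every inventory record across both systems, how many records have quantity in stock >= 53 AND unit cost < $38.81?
2

Schema mappings:
- "stock_count" (warehouse_beta) = "inventory_level" (warehouse_gamma) = quantity
- "price_per_unit" (warehouse_beta) = "unit_cost" (warehouse_gamma) = unit cost

Records meeting both conditions in warehouse_beta: 1
Records meeting both conditions in warehouse_gamma: 1

Total: 1 + 1 = 2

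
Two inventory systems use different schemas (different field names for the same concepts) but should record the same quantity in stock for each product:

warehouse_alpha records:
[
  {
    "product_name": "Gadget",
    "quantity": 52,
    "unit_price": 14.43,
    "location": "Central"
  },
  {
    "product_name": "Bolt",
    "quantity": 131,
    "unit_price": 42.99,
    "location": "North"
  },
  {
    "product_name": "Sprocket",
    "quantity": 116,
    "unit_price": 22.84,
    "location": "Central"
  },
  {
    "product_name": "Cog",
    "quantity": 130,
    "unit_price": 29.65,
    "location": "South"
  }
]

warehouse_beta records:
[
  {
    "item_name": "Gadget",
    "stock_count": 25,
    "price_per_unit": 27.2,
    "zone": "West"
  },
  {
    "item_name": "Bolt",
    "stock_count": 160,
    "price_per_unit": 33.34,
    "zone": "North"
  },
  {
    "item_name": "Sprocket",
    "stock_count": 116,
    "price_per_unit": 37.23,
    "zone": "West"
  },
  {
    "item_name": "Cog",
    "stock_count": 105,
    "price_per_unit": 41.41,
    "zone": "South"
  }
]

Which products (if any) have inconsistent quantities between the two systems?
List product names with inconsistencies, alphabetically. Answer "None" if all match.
Bolt, Cog, Gadget

Schema mappings:
- "product_name" (warehouse_alpha) = "item_name" (warehouse_beta) = product name
- "quantity" (warehouse_alpha) = "stock_count" (warehouse_beta) = quantity

Comparison:
  Gadget: 52 vs 25 - MISMATCH
  Bolt: 131 vs 160 - MISMATCH
  Sprocket: 116 vs 116 - MATCH
  Cog: 130 vs 105 - MISMATCH

Products with inconsistencies: Bolt, Cog, Gadget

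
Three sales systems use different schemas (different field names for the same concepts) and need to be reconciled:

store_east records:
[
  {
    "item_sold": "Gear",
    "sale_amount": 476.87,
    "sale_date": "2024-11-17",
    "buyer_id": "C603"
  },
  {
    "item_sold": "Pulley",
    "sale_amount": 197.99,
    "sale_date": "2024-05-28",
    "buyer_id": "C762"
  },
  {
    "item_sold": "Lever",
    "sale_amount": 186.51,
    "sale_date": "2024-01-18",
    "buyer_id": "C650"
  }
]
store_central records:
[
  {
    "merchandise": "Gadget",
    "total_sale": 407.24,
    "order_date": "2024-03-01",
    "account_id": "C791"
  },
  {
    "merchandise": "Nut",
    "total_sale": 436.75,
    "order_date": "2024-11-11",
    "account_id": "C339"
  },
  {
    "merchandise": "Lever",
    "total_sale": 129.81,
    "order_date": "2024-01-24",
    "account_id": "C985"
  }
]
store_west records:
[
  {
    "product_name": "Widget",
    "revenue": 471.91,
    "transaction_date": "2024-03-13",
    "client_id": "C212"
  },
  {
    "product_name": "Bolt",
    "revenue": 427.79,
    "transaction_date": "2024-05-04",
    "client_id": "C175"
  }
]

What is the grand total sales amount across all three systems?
2734.87

Schema reconciliation - all amount fields map to sale amount:

store_east (sale_amount): 861.37
store_central (total_sale): 973.8
store_west (revenue): 899.7

Grand total: 2734.87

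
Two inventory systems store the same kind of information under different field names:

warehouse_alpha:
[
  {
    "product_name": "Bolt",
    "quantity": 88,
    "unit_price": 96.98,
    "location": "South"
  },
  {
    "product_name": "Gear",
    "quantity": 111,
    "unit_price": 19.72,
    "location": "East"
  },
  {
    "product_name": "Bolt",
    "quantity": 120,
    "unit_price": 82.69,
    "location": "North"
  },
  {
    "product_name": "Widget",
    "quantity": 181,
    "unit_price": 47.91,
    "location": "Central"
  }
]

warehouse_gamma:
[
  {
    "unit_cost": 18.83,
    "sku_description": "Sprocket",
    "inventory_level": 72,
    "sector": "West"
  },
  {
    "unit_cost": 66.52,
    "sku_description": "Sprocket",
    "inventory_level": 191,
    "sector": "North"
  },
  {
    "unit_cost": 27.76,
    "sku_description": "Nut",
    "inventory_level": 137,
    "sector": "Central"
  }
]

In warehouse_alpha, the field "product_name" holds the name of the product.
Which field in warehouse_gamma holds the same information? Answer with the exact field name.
sku_description

In warehouse_alpha, "product_name" holds the name of the product.
The fields in warehouse_gamma are: "unit_cost", "sku_description", "inventory_level", "sector".
"sku_description" is the match: the name refers to the same concept and its values are product-name strings (e.g. 'Nut', 'Sprocket').
The other fields ("unit_cost", "inventory_level", "sector") hold different kinds of data.

So "product_name" in warehouse_alpha corresponds to "sku_description" in warehouse_gamma.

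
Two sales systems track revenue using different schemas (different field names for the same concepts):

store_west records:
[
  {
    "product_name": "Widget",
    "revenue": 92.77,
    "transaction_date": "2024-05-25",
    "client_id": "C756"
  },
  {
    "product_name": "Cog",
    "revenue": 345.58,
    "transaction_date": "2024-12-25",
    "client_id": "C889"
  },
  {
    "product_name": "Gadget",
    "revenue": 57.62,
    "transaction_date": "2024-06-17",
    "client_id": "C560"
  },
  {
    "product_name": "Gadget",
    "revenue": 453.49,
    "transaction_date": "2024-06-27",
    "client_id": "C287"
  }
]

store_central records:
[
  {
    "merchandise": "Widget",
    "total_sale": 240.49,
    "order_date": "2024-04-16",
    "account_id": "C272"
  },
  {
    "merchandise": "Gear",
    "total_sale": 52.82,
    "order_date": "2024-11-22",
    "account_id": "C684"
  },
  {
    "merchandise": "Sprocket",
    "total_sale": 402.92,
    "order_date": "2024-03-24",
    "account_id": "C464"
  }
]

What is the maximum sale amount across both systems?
453.49

Reconcile: "revenue" (store_west) = "total_sale" (store_central) = sale amount

Maximum in store_west: 453.49
Maximum in store_central: 402.92

Overall maximum: max(453.49, 402.92) = 453.49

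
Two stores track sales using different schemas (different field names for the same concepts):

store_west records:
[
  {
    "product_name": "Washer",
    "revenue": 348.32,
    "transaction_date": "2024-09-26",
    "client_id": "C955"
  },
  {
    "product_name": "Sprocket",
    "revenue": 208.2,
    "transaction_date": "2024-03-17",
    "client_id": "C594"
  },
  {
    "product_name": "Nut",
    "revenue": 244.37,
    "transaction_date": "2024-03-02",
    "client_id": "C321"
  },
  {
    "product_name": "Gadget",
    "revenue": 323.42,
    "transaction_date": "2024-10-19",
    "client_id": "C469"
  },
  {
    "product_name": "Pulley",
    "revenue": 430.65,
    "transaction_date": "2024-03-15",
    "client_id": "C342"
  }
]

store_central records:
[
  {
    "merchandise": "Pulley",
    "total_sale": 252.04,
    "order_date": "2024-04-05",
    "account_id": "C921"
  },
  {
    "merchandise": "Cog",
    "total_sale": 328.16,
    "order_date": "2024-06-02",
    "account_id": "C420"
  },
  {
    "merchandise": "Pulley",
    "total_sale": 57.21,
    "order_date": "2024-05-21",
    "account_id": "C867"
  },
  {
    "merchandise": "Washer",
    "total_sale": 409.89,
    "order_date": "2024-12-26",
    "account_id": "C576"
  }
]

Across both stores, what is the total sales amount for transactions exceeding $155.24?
2545.05

Schema mapping: "revenue" (store_west) = "total_sale" (store_central) = sale amount

Sum of sales > $155.24 in store_west: 1554.96
Sum of sales > $155.24 in store_central: 990.09

Total: 1554.96 + 990.09 = 2545.05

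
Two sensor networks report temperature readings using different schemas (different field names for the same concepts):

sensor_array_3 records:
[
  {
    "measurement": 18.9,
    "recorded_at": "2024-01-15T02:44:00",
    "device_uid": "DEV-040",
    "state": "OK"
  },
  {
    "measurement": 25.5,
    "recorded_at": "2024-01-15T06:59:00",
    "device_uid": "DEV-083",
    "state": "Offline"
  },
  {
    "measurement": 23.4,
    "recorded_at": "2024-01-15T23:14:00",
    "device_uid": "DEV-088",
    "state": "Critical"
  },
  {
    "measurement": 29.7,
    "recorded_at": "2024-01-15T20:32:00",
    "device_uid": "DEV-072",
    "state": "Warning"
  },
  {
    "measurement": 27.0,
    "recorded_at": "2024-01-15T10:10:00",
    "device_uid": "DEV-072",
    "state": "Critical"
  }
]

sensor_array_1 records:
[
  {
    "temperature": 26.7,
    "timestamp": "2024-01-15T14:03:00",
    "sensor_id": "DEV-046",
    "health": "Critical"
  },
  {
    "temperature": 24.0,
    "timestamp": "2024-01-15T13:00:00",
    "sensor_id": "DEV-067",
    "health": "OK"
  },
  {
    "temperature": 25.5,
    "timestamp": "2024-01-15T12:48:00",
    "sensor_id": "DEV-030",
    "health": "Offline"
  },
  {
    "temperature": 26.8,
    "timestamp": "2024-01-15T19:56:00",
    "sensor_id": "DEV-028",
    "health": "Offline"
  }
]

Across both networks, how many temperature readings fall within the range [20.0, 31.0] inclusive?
8

Schema mapping: "measurement" (sensor_array_3) = "temperature" (sensor_array_1) = temperature

Readings in [20.0, 31.0] from sensor_array_3: 4
Readings in [20.0, 31.0] from sensor_array_1: 4

Total count: 4 + 4 = 8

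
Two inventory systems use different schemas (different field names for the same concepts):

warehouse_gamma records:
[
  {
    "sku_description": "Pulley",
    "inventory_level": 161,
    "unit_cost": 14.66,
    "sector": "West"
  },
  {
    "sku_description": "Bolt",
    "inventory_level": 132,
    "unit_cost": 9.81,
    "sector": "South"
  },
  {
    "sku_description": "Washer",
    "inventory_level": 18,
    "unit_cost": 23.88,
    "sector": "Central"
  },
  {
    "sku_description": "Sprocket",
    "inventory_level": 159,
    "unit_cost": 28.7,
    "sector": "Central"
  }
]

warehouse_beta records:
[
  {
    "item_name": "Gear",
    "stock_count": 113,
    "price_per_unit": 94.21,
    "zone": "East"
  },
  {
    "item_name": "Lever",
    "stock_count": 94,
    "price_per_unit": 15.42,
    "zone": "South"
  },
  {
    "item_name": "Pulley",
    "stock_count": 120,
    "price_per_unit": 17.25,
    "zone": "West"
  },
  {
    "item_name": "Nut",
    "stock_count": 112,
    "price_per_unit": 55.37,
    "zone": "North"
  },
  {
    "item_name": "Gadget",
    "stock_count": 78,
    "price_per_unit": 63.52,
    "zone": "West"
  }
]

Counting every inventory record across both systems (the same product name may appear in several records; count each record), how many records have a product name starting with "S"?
1

Schema mapping: "sku_description" (warehouse_gamma) = "item_name" (warehouse_beta) = product name

Records with product name starting with "S" in warehouse_gamma: 1
Records with product name starting with "S" in warehouse_beta: 0

Total: 1 + 0 = 1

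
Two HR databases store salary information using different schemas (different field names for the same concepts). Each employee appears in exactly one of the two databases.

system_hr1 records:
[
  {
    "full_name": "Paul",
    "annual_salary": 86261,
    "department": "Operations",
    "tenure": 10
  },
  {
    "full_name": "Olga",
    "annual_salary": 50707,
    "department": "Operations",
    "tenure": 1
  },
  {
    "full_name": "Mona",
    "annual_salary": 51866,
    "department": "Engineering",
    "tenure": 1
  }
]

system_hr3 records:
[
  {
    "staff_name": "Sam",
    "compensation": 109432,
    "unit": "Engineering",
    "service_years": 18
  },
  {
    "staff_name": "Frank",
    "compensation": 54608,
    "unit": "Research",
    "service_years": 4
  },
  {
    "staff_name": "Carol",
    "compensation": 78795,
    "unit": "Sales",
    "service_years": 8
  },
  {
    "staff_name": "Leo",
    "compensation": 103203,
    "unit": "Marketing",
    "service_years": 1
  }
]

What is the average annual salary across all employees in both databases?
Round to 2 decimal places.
76410.29

Schema mapping: "annual_salary" (system_hr1) = "compensation" (system_hr3) = annual salary

All salaries: [86261, 50707, 51866, 109432, 54608, 78795, 103203]
Sum: 534872
Count: 7
Average: 534872 / 7 = 76410.29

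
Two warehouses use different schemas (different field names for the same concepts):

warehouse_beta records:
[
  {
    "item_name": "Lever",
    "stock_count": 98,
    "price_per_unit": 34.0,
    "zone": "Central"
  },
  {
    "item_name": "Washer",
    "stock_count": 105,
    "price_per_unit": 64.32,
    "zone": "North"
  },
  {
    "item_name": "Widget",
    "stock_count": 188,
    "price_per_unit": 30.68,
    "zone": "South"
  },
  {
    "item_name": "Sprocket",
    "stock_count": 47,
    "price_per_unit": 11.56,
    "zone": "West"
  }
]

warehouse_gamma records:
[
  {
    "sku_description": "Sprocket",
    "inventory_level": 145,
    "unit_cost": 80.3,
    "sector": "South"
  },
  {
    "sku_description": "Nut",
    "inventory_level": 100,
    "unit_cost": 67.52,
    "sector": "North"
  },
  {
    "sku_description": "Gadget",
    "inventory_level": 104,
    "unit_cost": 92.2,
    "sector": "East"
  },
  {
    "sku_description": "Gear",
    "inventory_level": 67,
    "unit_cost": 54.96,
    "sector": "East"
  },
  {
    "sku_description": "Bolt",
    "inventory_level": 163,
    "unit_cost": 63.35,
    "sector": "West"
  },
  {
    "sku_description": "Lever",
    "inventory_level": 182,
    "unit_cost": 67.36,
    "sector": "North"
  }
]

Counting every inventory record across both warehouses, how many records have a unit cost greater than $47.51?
7

Schema mapping: "price_per_unit" (warehouse_beta) = "unit_cost" (warehouse_gamma) = unit cost

Records > $47.51 in warehouse_beta: 1
Records > $47.51 in warehouse_gamma: 6

Total count: 1 + 6 = 7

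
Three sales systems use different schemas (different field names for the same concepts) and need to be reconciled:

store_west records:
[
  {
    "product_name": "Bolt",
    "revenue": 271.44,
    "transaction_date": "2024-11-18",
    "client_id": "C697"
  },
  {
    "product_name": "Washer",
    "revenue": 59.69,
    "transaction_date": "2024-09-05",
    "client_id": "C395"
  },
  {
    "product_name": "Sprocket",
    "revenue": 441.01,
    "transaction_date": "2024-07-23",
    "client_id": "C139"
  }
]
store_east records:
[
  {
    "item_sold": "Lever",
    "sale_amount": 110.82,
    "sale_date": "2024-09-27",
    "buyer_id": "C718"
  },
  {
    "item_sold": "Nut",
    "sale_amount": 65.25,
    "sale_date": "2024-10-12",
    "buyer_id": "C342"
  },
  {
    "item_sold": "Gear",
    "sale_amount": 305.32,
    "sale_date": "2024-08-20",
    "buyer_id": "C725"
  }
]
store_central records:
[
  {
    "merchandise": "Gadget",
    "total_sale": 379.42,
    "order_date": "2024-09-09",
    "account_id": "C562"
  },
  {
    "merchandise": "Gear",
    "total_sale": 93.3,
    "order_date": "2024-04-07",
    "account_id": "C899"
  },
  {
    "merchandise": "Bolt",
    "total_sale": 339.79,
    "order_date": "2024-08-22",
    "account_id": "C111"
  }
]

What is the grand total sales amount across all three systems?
2066.04

Schema reconciliation - all amount fields map to sale amount:

store_west (revenue): 772.14
store_east (sale_amount): 481.39
store_central (total_sale): 812.51

Grand total: 2066.04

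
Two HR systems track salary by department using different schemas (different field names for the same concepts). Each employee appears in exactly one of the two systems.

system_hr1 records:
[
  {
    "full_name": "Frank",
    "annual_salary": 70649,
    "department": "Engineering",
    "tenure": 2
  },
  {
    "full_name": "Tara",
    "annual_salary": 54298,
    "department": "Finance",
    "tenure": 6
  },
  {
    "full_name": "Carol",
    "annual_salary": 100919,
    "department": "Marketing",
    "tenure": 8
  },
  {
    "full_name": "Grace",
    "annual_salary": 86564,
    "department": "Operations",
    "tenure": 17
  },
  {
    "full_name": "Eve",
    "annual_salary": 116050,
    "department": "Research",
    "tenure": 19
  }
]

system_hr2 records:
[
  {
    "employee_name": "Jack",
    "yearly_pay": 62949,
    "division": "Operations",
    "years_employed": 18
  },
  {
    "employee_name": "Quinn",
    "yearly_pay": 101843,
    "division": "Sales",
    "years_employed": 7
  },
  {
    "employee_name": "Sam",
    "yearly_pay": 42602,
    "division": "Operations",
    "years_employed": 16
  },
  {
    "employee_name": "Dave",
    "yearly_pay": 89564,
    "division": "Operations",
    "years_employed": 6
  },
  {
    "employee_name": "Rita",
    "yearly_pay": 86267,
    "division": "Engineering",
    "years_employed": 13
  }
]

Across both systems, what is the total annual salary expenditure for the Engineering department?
156916

Schema mappings:
- "department" (system_hr1) = "division" (system_hr2) = department
- "annual_salary" (system_hr1) = "yearly_pay" (system_hr2) = salary

Engineering salaries from system_hr1: 70649
Engineering salaries from system_hr2: 86267

Total: 70649 + 86267 = 156916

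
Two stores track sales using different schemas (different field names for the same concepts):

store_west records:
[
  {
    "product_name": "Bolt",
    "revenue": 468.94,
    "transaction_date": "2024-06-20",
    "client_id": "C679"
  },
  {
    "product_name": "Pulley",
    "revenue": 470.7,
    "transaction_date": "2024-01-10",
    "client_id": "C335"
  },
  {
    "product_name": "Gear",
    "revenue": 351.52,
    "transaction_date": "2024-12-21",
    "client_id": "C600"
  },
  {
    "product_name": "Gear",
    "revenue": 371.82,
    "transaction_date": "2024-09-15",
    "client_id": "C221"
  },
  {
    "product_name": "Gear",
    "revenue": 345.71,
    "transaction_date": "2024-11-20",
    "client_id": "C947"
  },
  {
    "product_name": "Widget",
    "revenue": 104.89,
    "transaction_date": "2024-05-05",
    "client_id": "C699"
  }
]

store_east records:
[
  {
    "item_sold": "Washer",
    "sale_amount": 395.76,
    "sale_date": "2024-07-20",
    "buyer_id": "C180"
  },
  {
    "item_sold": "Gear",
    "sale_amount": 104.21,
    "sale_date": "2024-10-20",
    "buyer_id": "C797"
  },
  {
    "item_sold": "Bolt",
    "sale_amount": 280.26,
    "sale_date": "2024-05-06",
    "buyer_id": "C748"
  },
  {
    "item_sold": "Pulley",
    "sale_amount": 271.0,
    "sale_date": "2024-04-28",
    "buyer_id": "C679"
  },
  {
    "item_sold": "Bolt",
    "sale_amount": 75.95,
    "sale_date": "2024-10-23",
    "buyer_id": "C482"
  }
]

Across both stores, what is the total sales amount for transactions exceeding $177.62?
2955.71

Schema mapping: "revenue" (store_west) = "sale_amount" (store_east) = sale amount

Sum of sales > $177.62 in store_west: 2008.69
Sum of sales > $177.62 in store_east: 947.02

Total: 2008.69 + 947.02 = 2955.71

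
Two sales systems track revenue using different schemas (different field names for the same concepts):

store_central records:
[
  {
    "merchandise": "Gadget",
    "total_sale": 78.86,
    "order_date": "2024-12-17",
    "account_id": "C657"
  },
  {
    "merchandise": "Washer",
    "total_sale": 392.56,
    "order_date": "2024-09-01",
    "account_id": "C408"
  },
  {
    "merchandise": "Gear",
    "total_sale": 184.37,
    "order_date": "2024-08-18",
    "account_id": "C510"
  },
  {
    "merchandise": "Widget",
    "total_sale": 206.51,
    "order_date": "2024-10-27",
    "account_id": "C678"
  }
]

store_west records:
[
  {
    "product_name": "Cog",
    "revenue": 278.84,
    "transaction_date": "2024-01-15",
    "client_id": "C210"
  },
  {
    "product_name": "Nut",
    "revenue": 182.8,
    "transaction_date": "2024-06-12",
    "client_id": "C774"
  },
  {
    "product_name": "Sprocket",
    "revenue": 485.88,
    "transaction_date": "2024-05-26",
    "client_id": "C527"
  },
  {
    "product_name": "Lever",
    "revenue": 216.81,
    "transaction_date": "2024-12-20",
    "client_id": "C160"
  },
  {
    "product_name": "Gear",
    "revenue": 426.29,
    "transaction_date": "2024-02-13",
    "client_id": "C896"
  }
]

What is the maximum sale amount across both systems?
485.88

Reconcile: "total_sale" (store_central) = "revenue" (store_west) = sale amount

Maximum in store_central: 392.56
Maximum in store_west: 485.88

Overall maximum: max(392.56, 485.88) = 485.88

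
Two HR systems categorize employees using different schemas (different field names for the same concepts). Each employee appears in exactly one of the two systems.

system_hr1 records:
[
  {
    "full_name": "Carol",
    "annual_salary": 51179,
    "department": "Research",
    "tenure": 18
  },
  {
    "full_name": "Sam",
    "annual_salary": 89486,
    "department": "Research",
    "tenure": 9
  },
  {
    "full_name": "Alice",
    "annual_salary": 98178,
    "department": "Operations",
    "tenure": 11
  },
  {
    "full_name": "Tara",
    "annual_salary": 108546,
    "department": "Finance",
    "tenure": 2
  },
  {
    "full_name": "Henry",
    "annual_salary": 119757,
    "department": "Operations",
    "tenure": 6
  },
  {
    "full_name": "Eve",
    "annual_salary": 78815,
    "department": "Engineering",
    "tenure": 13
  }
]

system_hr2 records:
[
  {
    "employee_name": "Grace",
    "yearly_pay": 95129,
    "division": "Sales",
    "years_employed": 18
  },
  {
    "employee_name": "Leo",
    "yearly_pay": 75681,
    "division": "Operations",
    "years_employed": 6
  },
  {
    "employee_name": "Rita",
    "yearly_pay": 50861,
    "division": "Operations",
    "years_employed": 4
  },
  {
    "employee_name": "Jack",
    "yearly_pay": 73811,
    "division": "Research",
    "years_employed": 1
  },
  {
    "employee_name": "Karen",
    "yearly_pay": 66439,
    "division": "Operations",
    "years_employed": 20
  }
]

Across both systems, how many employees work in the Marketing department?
0

Schema mapping: "department" (system_hr1) = "division" (system_hr2) = department

Marketing employees in system_hr1: 0
Marketing employees in system_hr2: 0

Total in Marketing: 0 + 0 = 0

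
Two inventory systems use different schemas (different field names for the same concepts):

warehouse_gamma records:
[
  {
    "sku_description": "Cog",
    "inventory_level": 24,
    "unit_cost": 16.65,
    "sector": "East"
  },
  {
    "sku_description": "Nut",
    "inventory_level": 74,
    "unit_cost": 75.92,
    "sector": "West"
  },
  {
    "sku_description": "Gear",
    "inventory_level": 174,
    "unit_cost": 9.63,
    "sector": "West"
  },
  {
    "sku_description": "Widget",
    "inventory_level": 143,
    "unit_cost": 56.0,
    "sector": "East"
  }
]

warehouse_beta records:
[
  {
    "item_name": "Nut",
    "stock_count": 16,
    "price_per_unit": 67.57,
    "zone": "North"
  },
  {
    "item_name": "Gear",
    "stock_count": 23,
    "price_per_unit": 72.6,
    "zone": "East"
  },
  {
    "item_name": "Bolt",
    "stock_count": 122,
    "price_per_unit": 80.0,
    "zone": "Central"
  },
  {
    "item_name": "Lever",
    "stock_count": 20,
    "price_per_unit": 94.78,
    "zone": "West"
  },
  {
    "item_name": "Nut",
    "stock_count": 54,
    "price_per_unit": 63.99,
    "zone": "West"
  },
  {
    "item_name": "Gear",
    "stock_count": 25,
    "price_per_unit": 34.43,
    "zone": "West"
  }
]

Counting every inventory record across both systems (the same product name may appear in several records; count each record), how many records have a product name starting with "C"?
1

Schema mapping: "sku_description" (warehouse_gamma) = "item_name" (warehouse_beta) = product name

Records with product name starting with "C" in warehouse_gamma: 1
Records with product name starting with "C" in warehouse_beta: 0

Total: 1 + 0 = 1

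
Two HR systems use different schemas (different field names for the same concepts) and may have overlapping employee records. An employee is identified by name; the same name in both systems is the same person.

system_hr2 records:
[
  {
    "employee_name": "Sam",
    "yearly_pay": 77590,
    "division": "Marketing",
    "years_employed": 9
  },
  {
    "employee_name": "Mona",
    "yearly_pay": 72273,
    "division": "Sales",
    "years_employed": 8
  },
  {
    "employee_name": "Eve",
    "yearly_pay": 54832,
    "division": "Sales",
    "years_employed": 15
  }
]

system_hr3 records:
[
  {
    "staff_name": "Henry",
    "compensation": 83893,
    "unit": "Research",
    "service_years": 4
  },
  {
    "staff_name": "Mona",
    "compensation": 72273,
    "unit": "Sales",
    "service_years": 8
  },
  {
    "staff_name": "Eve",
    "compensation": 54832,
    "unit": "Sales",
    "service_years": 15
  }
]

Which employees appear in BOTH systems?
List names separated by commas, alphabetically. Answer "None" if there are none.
Eve, Mona

Schema mapping: "employee_name" (system_hr2) = "staff_name" (system_hr3) = employee name

Names in system_hr2: ['Eve', 'Mona', 'Sam']
Names in system_hr3: ['Eve', 'Henry', 'Mona']

Intersection: ['Eve', 'Mona']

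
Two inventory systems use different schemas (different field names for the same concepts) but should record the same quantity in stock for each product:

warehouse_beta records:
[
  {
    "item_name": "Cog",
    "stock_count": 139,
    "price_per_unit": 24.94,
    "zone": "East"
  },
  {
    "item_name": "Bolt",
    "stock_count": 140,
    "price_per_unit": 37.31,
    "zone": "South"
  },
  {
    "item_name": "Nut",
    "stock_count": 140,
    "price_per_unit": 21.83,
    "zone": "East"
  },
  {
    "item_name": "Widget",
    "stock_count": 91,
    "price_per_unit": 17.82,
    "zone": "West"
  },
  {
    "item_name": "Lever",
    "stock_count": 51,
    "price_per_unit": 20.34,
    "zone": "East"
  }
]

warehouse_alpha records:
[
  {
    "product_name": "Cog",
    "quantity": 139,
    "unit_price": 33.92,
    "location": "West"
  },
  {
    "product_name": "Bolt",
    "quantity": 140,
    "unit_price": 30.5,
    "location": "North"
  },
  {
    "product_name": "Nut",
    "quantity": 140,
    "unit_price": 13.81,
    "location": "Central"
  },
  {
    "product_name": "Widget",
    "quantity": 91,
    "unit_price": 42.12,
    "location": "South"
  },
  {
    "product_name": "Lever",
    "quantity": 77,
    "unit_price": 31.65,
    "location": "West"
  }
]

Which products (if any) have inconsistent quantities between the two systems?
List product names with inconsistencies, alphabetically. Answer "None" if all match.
Lever

Schema mappings:
- "item_name" (warehouse_beta) = "product_name" (warehouse_alpha) = product name
- "stock_count" (warehouse_beta) = "quantity" (warehouse_alpha) = quantity

Comparison:
  Cog: 139 vs 139 - MATCH
  Bolt: 140 vs 140 - MATCH
  Nut: 140 vs 140 - MATCH
  Widget: 91 vs 91 - MATCH
  Lever: 51 vs 77 - MISMATCH

Products with inconsistencies: Lever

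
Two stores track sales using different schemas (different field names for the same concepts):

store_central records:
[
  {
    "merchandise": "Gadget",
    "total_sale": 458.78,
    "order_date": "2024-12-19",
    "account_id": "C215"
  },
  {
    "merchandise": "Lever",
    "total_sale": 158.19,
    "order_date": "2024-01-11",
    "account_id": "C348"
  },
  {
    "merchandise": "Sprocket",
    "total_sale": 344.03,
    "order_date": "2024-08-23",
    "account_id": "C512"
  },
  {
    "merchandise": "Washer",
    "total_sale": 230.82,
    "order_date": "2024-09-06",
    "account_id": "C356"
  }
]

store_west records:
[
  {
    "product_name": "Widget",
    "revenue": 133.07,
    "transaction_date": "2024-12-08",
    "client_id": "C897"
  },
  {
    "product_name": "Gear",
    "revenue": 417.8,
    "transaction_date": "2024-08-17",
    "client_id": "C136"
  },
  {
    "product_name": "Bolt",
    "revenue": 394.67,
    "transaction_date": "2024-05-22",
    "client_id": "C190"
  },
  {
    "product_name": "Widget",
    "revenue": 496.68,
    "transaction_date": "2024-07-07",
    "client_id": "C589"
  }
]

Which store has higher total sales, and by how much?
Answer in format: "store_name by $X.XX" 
store_west by $250.40

Schema mapping: "total_sale" (store_central) = "revenue" (store_west) = sale amount

Total for store_central: 1191.82
Total for store_west: 1442.22

Difference: |1191.82 - 1442.22| = 250.40
store_west has higher sales by $250.40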